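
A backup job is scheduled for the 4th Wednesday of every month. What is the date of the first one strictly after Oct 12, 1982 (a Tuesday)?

Oct 27, 1982

Oct 1982 starts on a Friday; its first Wednesday is the 6th, so the 4th Wednesday is the 27th — Oct 27, 1982.
Oct 27, 1982 is after Oct 12, 1982, so that is the next one.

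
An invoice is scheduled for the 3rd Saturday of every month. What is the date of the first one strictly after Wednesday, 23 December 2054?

16 January 2055

December 2054 starts on a Tuesday; its first Saturday is the 5th, so the 3rd Saturday is the 19th — 19 December 2054.
That is not after 23 December 2054, so look at January 2055.
January 2055 starts on a Friday; its first Saturday is the 2nd, so the 3rd Saturday is the 16th — 16 January 2055.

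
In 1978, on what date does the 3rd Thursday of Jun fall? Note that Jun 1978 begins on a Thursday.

Jun 15, 1978

Jun 1978 begins on a Thursday, so the first Thursday is Jun 1.
The 3rd Thursday is 2 weeks later: 1 + 14 = 15.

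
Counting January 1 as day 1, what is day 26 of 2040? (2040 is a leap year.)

26 into January → January 26.

26 January 2040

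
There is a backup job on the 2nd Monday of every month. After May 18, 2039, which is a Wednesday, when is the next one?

June 13, 2039

May 2039 starts on a Sunday; its first Monday is the 2nd, so the 2nd Monday is the 9th — May 9, 2039.
That is not after May 18, 2039, so look at June 2039.
June 2039 starts on a Wednesday; its first Monday is the 6th, so the 2nd Monday is the 13th — June 13, 2039.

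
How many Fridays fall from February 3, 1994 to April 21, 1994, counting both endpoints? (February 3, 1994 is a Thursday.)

February 3, 1994 is a Thursday; the first Friday on or after it is February 4, 1994 (1 day later).
From February 4, 1994 to April 21, 1994: 24 + 31 + 21 = 76 days (rest of February, March, April).
76 ÷ 7 = 10 full weeks with remainder 6, so 10 more Fridays after the first → 11.

11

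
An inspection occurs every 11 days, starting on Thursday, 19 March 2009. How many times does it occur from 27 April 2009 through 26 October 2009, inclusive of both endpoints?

17

Occurrences land 11·i days after 19 March 2009 for i = 0, 1, 2, …
27 April 2009 is 39 days after the start; 39 ÷ 11 = 3 remainder 6; since the remainder is 6, round up to i = 4. First occurrence in the window: #5 on 2 May 2009 (4×11 = 44 days in).
26 October 2009 is 221 days after the start; 221 ÷ 11 = 20 remainder 1. Last occurrence in the window: #21 on 25 October 2009.
Occurrences #5 through #21: 17 in total.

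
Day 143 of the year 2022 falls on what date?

2022-05-23

January has 31 days (143 − 31 = 112 remain).
February has 28 days (112 − 28 = 84 remain).
March has 31 days (84 − 31 = 53 remain).
April has 30 days (53 − 30 = 23 remain).
23 into May → May 23.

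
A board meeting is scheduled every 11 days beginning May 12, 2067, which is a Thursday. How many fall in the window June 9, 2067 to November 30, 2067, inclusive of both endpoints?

16

Occurrences land 11·i days after May 12, 2067 for i = 0, 1, 2, …
June 9, 2067 is 28 days after the start; 28 ÷ 11 = 2 remainder 6; since the remainder is 6, round up to i = 3. First occurrence in the window: #4 on June 14, 2067 (3×11 = 33 days in).
November 30, 2067 is 202 days after the start; 202 ÷ 11 = 18 remainder 4. Last occurrence in the window: #19 on November 26, 2067.
Occurrences #4 through #19: 16 in total.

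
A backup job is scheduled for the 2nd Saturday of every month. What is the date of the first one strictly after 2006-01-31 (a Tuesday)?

2006-02-11

January 2006 starts on a Sunday; its first Saturday is the 7th, so the 2nd Saturday is the 14th — 2006-01-14.
That is not after 2006-01-31, so look at February 2006.
February 2006 starts on a Wednesday; its first Saturday is the 4th, so the 2nd Saturday is the 11th — 2006-02-11.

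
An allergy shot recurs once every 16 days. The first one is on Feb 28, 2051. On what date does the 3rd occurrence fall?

Apr 1, 2051

The 3rd occurrence is 2 intervals after the first: 2 × 16 = 32 days after Feb 28, 2051.
Feb has 28 days — 0 days to the end of Feb leaves 32.
Mar has 31 days (1 left).
1 day into Apr → Apr 1, 2051.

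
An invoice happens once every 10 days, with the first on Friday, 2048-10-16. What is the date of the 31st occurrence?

The 31st occurrence is 30 intervals after the first: 30 × 10 = 300 days after 2048-10-16.
October has 31 days — 15 days to the end of October leaves 285.
November has 30 days (255 left).
December has 31 days (224 left).
January has 31 days (193 left).
February has 28 days (165 left).
March has 31 days (134 left).
April has 30 days (104 left).
May has 31 days (73 left).
June has 30 days (43 left).
July has 31 days (12 left).
12 days into August → 2049-08-12.

2049-08-12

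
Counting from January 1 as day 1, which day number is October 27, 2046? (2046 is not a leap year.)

Days in months before October: 31 + 28 + 31 + 30 + 31 + 30 + 31 + 31 + 30 = 273.
Plus 27 days into October → day 300.

300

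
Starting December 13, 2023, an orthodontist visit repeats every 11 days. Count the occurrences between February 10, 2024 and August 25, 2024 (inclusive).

Occurrences land 11·i days after December 13, 2023 for i = 0, 1, 2, …
February 10, 2024 is 59 days after the start; 59 ÷ 11 = 5 remainder 4; since the remainder is 4, round up to i = 6. First occurrence in the window: #7 on February 17, 2024 (6×11 = 66 days in).
August 25, 2024 is 256 days after the start; 256 ÷ 11 = 23 remainder 3. Last occurrence in the window: #24 on August 22, 2024.
Occurrences #7 through #24: 18 in total.

18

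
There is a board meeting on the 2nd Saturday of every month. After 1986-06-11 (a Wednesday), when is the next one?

June 1986 starts on a Sunday; its first Saturday is the 7th, so the 2nd Saturday is the 14th — 1986-06-14.
1986-06-14 is after 1986-06-11, so that is the next one.

1986-06-14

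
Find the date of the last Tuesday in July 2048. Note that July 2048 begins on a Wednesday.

July 28, 2048

July 2048 begins on a Wednesday, so the first Tuesday is July 7 (6 days later).
July 2048 has 31 days. Adding weeks: 7, 14, 21, 28 — the last one ≤ 31 is the 28th.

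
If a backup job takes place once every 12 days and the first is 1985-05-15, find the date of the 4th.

1985-06-20

The 4th occurrence is 3 intervals after the first: 3 × 12 = 36 days after 1985-05-15.
May has 31 days — 16 days to the end of May leaves 20.
20 days into June → 1985-06-20.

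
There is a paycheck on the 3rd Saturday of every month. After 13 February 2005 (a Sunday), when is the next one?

19 February 2005

February 2005 starts on a Tuesday; its first Saturday is the 5th, so the 3rd Saturday is the 19th — 19 February 2005.
19 February 2005 is after 13 February 2005, so that is the next one.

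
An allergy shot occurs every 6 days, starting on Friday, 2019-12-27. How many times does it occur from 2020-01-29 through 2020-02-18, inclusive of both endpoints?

Occurrences land 6·i days after 2019-12-27 for i = 0, 1, 2, …
2020-01-29 is 33 days after the start; 33 ÷ 6 = 5 remainder 3; since the remainder is 3, round up to i = 6. First occurrence in the window: #7 on 2020-02-01 (6×6 = 36 days in).
2020-02-18 is 53 days after the start; 53 ÷ 6 = 8 remainder 5. Last occurrence in the window: #9 on 2020-02-13.
Occurrences #7 through #9: 3 in total.

3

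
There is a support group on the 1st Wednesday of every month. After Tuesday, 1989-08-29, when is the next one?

1989-09-06

August 1989 starts on a Tuesday, so its 1st Wednesday is 1989-08-02 (1 day in).
That is not after 1989-08-29, so look at September 1989.
September 1989 starts on a Friday, so its 1st Wednesday is 1989-09-06 (5 days in).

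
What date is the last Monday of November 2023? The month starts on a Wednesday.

November 2023 begins on a Wednesday, so the first Monday is November 6 (5 days later).
November 2023 has 30 days. Adding weeks: 6, 13, 20, 27 — the last one ≤ 30 is the 27th.

November 27, 2023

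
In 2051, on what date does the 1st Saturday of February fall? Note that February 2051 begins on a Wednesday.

February 2051 begins on a Wednesday, so the first Saturday is February 4 (3 days later).

February 4, 2051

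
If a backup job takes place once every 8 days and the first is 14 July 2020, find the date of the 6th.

The 6th occurrence is 5 intervals after the first: 5 × 8 = 40 days after 14 July 2020.
July has 31 days — 17 days to the end of July leaves 23.
23 days into August → 23 August 2020.

23 August 2020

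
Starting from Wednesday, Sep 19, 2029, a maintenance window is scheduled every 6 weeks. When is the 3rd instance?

Dec 12, 2029

The 3rd occurrence is 2 intervals after the first: 2 × 42 = 84 days after Sep 19, 2029.
Sep has 30 days — 11 days to the end of Sep leaves 73.
Oct has 31 days (42 left).
Nov has 30 days (12 left).
12 days into Dec → Dec 12, 2029.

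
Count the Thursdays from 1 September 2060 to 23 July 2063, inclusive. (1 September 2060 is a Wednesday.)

151

1 September 2060 is a Wednesday; the first Thursday on or after it is 2 September 2060 (1 day later).
From 2 September 2060 to 23 July 2063: 120 + 365 + 365 + 204 = 1054 days (rest of 2060, 2061, 2062, to 23 July 2063 in 2063).
1054 ÷ 7 = 150 full weeks with remainder 4, so 150 more Thursdays after the first → 151.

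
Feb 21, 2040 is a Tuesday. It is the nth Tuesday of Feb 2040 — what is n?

3rd

Day 21 falls in week ⌈21/7⌉ of the month.
Days 1–7 hold the 1st Tuesday, 8–14 the 2nd, 15–21 the 3rd, 22–28 the 4th, 29–31 the 5th.
21 is in the range for the 3rd.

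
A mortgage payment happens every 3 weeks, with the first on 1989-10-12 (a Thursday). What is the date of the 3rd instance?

The 3rd occurrence is 2 intervals after the first: 2 × 21 = 42 days after 1989-10-12.
October has 31 days — 19 days to the end of October leaves 23.
23 days into November → 1989-11-23.

1989-11-23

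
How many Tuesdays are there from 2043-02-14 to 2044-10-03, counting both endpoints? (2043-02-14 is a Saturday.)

2043-02-14 is a Saturday; the first Tuesday on or after it is 2043-02-17 (3 days later).
From 2043-02-17 to 2044-10-03: 317 + 277 = 594 days (rest of 2043, to 2044-10-03 in 2044).
594 ÷ 7 = 84 full weeks with remainder 6, so 84 more Tuesdays after the first → 85.

85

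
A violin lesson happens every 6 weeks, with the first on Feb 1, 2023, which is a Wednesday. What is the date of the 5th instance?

Jul 19, 2023

The 5th occurrence is 4 intervals after the first: 4 × 42 = 168 days after Feb 1, 2023.
Feb has 28 days — 27 days to the end of Feb leaves 141.
Mar has 31 days (110 left).
Apr has 30 days (80 left).
May has 31 days (49 left).
Jun has 30 days (19 left).
19 days into Jul → Jul 19, 2023.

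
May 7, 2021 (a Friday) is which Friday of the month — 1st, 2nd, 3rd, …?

1st

Day 7 falls in week ⌈7/7⌉ of the month.
Days 1–7 hold the 1st Friday, 8–14 the 2nd, 15–21 the 3rd, 22–28 the 4th, 29–31 the 5th.
7 is in the range for the 1st.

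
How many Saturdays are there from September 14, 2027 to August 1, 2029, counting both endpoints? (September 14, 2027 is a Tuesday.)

September 14, 2027 is a Tuesday; the first Saturday on or after it is September 18, 2027 (4 days later).
From September 18, 2027 to August 1, 2029: 104 + 366 + 213 = 683 days (rest of 2027, 2028, to August 1, 2029 in 2029).
683 ÷ 7 = 97 full weeks with remainder 4, so 97 more Saturdays after the first → 98.

98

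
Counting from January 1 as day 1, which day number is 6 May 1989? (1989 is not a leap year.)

126

Days in months before May: 31 + 28 + 31 + 30 = 120.
Plus 6 days into May → day 126.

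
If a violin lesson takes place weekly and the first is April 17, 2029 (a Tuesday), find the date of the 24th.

September 25, 2029

The 24th occurrence is 23 intervals after the first: 23 × 7 = 161 days after April 17, 2029.
April has 30 days — 13 days to the end of April leaves 148.
May has 31 days (117 left).
June has 30 days (87 left).
July has 31 days (56 left).
August has 31 days (25 left).
25 days into September → September 25, 2029.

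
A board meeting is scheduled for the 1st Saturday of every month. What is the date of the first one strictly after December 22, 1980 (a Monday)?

January 3, 1981

December 1980 starts on a Monday, so its 1st Saturday is December 6, 1980 (5 days in).
That is not after December 22, 1980, so look at January 1981.
January 1981 starts on a Thursday, so its 1st Saturday is January 3, 1981 (2 days in).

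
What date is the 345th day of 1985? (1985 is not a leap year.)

January has 31 days (345 − 31 = 314 remain).
February has 28 days (314 − 28 = 286 remain).
March has 31 days (286 − 31 = 255 remain).
April has 30 days (255 − 30 = 225 remain).
May has 31 days (225 − 31 = 194 remain).
June has 30 days (194 − 30 = 164 remain).
July has 31 days (164 − 31 = 133 remain).
August has 31 days (133 − 31 = 102 remain).
September has 30 days (102 − 30 = 72 remain).
October has 31 days (72 − 31 = 41 remain).
November has 30 days (41 − 30 = 11 remain).
11 into December → December 11.

11 December 1985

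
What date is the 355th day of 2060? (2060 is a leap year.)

Jan has 31 days (355 − 31 = 324 remain).
Feb has 29 days (324 − 29 = 295 remain).
Mar has 31 days (295 − 31 = 264 remain).
Apr has 30 days (264 − 30 = 234 remain).
May has 31 days (234 − 31 = 203 remain).
Jun has 30 days (203 − 30 = 173 remain).
Jul has 31 days (173 − 31 = 142 remain).
Aug has 31 days (142 − 31 = 111 remain).
Sep has 30 days (111 − 30 = 81 remain).
Oct has 31 days (81 − 31 = 50 remain).
Nov has 30 days (50 − 30 = 20 remain).
20 into Dec → Dec 20.

Dec 20, 2060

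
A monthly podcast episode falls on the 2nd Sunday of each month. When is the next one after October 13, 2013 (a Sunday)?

November 10, 2013

October 2013 starts on a Tuesday; its first Sunday is the 6th, so the 2nd Sunday is the 13th — October 13, 2013.
That is not after October 13, 2013, so look at November 2013.
November 2013 starts on a Friday; its first Sunday is the 3rd, so the 2nd Sunday is the 10th — November 10, 2013.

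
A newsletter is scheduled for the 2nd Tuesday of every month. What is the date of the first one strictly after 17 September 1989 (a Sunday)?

10 October 1989

September 1989 starts on a Friday; its first Tuesday is the 5th, so the 2nd Tuesday is the 12th — 12 September 1989.
That is not after 17 September 1989, so look at October 1989.
October 1989 starts on a Sunday; its first Tuesday is the 3rd, so the 2nd Tuesday is the 10th — 10 October 1989.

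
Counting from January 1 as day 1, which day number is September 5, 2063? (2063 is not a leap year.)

Days in months before September: 31 + 28 + 31 + 30 + 31 + 30 + 31 + 31 = 243.
Plus 5 days into September → day 248.

248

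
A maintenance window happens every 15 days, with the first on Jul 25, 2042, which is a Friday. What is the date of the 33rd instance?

The 33rd occurrence is 32 intervals after the first: 32 × 15 = 480 days after Jul 25, 2042.
Jul has 31 days — 6 days to the end of Jul leaves 474.
From end of Jul to end of 2042 is 153 days (321 left).
Jan has 31 days (290 left).
Feb has 28 days (262 left).
Mar has 31 days (231 left).
Apr has 30 days (201 left).
May has 31 days (170 left).
Jun has 30 days (140 left).
Jul has 31 days (109 left).
Aug has 31 days (78 left).
Sep has 30 days (48 left).
Oct has 31 days (17 left).
17 days into Nov → Nov 17, 2043.

Nov 17, 2043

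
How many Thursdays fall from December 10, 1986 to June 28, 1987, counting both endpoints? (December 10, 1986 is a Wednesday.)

29

December 10, 1986 is a Wednesday; the first Thursday on or after it is December 11, 1986 (1 day later).
From December 11, 1986 to June 28, 1987: 20 + 31 + 28 + 31 + 30 + 31 + 28 = 199 days (rest of December, January, February, March, April, May, June).
199 ÷ 7 = 28 full weeks with remainder 3, so 28 more Thursdays after the first → 29.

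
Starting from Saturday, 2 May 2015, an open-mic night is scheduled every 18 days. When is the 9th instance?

23 September 2015

The 9th occurrence is 8 intervals after the first: 8 × 18 = 144 days after 2 May 2015.
May has 31 days — 29 days to the end of May leaves 115.
June has 30 days (85 left).
July has 31 days (54 left).
August has 31 days (23 left).
23 days into September → 23 September 2015.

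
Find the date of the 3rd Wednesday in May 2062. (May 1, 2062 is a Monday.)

May 2062 begins on a Monday, so the first Wednesday is May 3 (2 days later).
The 3rd Wednesday is 2 weeks later: 3 + 14 = 17.

17 May 2062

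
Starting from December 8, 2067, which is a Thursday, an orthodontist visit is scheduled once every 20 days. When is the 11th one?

June 25, 2068

The 11th occurrence is 10 intervals after the first: 10 × 20 = 200 days after December 8, 2067.
December has 31 days — 23 days to the end of December leaves 177.
January has 31 days (146 left).
February has 29 days (117 left).
March has 31 days (86 left).
April has 30 days (56 left).
May has 31 days (25 left).
25 days into June → June 25, 2068.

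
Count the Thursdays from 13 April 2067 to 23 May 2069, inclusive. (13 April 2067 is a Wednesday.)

13 April 2067 is a Wednesday; the first Thursday on or after it is 14 April 2067 (1 day later).
From 14 April 2067 to 23 May 2069: 261 + 366 + 143 = 770 days (rest of 2067, 2068, to 23 May 2069 in 2069).
770 ÷ 7 = 110 full weeks with remainder 0, so 110 more Thursdays after the first → 111.

111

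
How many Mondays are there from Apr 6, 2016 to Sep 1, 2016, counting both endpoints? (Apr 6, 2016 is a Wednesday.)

Apr 6, 2016 is a Wednesday; the first Monday on or after it is Apr 11, 2016 (5 days later).
From Apr 11, 2016 to Sep 1, 2016: 19 + 31 + 30 + 31 + 31 + 1 = 143 days (rest of Apr, May, Jun, Jul, Aug, Sep).
143 ÷ 7 = 20 full weeks with remainder 3, so 20 more Mondays after the first → 21.

21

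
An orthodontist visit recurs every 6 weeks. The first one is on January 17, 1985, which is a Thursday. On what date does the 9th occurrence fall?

The 9th occurrence is 8 intervals after the first: 8 × 42 = 336 days after January 17, 1985.
January has 31 days — 14 days to the end of January leaves 322.
February has 28 days (294 left).
March has 31 days (263 left).
April has 30 days (233 left).
May has 31 days (202 left).
June has 30 days (172 left).
July has 31 days (141 left).
August has 31 days (110 left).
September has 30 days (80 left).
October has 31 days (49 left).
November has 30 days (19 left).
19 days into December → December 19, 1985.

December 19, 1985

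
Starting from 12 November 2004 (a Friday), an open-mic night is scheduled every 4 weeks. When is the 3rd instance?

7 January 2005

The 3rd occurrence is 2 intervals after the first: 2 × 28 = 56 days after 12 November 2004.
November has 30 days — 18 days to the end of November leaves 38.
December has 31 days (7 left).
7 days into January → 7 January 2005.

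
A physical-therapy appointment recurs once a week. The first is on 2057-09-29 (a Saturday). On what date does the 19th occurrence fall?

The 19th occurrence is 18 intervals after the first: 18 × 7 = 126 days after 2057-09-29.
September has 30 days — 1 day to the end of September leaves 125.
October has 31 days (94 left).
November has 30 days (64 left).
December has 31 days (33 left).
January has 31 days (2 left).
2 days into February → 2058-02-02.

2058-02-02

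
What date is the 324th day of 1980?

19 November 1980

January has 31 days (324 − 31 = 293 remain).
February has 29 days (293 − 29 = 264 remain).
March has 31 days (264 − 31 = 233 remain).
April has 30 days (233 − 30 = 203 remain).
May has 31 days (203 − 31 = 172 remain).
June has 30 days (172 − 30 = 142 remain).
July has 31 days (142 − 31 = 111 remain).
August has 31 days (111 − 31 = 80 remain).
September has 30 days (80 − 30 = 50 remain).
October has 31 days (50 − 31 = 19 remain).
19 into November → November 19.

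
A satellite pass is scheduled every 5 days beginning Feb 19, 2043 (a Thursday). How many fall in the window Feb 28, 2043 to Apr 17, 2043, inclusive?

Occurrences land 5·i days after Feb 19, 2043 for i = 0, 1, 2, …
Feb 28, 2043 is 9 days after the start; 9 ÷ 5 = 1 remainder 4; since the remainder is 4, round up to i = 2. First occurrence in the window: #3 on Mar 1, 2043 (2×5 = 10 days in).
Apr 17, 2043 is 57 days after the start; 57 ÷ 5 = 11 remainder 2. Last occurrence in the window: #12 on Apr 15, 2043.
Occurrences #3 through #12: 10 in total.

10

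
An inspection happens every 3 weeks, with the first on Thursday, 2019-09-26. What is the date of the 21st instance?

The 21st occurrence is 20 intervals after the first: 20 × 21 = 420 days after 2019-09-26.
September has 30 days — 4 days to the end of September leaves 416.
From end of September to end of 2019 is 92 days (324 left).
January has 31 days (293 left).
February has 29 days (264 left).
March has 31 days (233 left).
April has 30 days (203 left).
May has 31 days (172 left).
June has 30 days (142 left).
July has 31 days (111 left).
August has 31 days (80 left).
September has 30 days (50 left).
October has 31 days (19 left).
19 days into November → 2020-11-19.

2020-11-19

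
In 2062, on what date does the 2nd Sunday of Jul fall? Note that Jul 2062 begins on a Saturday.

Jul 2062 begins on a Saturday, so the first Sunday is Jul 2 (1 day later).
The 2nd Sunday is 1 weeks later: 2 + 7 = 9.

Jul 9, 2062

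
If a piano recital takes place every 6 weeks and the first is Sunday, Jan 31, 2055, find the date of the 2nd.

The 2nd occurrence is 1 interval after the first: 1 × 42 = 42 days after Jan 31, 2055.
Jan has 31 days — 0 days to the end of Jan leaves 42.
Feb has 28 days (14 left).
14 days into Mar → Mar 14, 2055.

Mar 14, 2055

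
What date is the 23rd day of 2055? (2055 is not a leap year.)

23 into January → January 23.

2055-01-23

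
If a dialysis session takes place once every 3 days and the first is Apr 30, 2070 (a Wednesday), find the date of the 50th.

The 50th occurrence is 49 intervals after the first: 49 × 3 = 147 days after Apr 30, 2070.
Apr has 30 days — 0 days to the end of Apr leaves 147.
May has 31 days (116 left).
Jun has 30 days (86 left).
Jul has 31 days (55 left).
Aug has 31 days (24 left).
24 days into Sep → Sep 24, 2070.

Sep 24, 2070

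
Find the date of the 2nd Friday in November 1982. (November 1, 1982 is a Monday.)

November 12, 1982

November 1982 begins on a Monday, so the first Friday is November 5 (4 days later).
The 2nd Friday is 1 weeks later: 5 + 7 = 12.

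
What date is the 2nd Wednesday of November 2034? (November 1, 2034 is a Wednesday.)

November 8, 2034

November 2034 begins on a Wednesday, so the first Wednesday is November 1.
The 2nd Wednesday is 1 weeks later: 1 + 7 = 8.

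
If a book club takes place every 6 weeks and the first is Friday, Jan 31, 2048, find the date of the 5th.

The 5th occurrence is 4 intervals after the first: 4 × 42 = 168 days after Jan 31, 2048.
Jan has 31 days — 0 days to the end of Jan leaves 168.
Feb has 29 days (139 left).
Mar has 31 days (108 left).
Apr has 30 days (78 left).
May has 31 days (47 left).
Jun has 30 days (17 left).
17 days into Jul → Jul 17, 2048.

Jul 17, 2048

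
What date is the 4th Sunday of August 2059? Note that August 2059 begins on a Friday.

August 24, 2059

August 2059 begins on a Friday, so the first Sunday is August 3 (2 days later).
The 4th Sunday is 3 weeks later: 3 + 21 = 24.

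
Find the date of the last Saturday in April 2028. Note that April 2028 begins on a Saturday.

April 29, 2028

April 2028 begins on a Saturday, so the first Saturday is April 1.
April 2028 has 30 days. Adding weeks: 1, 8, 15, 22, 29 — the last one ≤ 30 is the 29th.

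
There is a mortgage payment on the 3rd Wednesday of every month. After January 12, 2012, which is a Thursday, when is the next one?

January 2012 starts on a Sunday; its first Wednesday is the 4th, so the 3rd Wednesday is the 18th — January 18, 2012.
January 18, 2012 is after January 12, 2012, so that is the next one.

January 18, 2012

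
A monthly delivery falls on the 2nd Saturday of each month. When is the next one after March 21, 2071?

April 11, 2071

March 2071 starts on a Sunday; its first Saturday is the 7th, so the 2nd Saturday is the 14th — March 14, 2071.
That is not after March 21, 2071, so look at April 2071.
April 2071 starts on a Wednesday; its first Saturday is the 4th, so the 2nd Saturday is the 11th — April 11, 2071.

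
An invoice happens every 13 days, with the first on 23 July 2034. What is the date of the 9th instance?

4 November 2034

The 9th occurrence is 8 intervals after the first: 8 × 13 = 104 days after 23 July 2034.
July has 31 days — 8 days to the end of July leaves 96.
August has 31 days (65 left).
September has 30 days (35 left).
October has 31 days (4 left).
4 days into November → 4 November 2034.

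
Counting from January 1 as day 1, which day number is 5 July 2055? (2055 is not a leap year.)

Days in months before July: 31 + 28 + 31 + 30 + 31 + 30 = 181.
Plus 5 days into July → day 186.

186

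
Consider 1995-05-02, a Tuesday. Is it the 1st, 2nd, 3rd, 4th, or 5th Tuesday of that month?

Day 2 falls in week ⌈2/7⌉ of the month.
Days 1–7 hold the 1st Tuesday, 8–14 the 2nd, 15–21 the 3rd, 22–28 the 4th, 29–31 the 5th.
2 is in the range for the 1st.

1st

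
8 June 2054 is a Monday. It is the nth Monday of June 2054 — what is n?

Day 8 falls in week ⌈8/7⌉ of the month.
Days 1–7 hold the 1st Monday, 8–14 the 2nd, 15–21 the 3rd, 22–28 the 4th, 29–31 the 5th.
8 is in the range for the 2nd.

2nd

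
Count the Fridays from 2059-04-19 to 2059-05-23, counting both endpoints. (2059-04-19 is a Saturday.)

5

2059-04-19 is a Saturday; the first Friday on or after it is 2059-04-25 (6 days later).
From 2059-04-25 to 2059-05-23: 5 + 23 = 28 days (rest of April, May).
28 ÷ 7 = 4 full weeks with remainder 0, so 4 more Fridays after the first → 5.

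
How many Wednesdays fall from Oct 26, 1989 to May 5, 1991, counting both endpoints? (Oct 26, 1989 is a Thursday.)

Oct 26, 1989 is a Thursday; the first Wednesday on or after it is Nov 1, 1989 (6 days later).
From Nov 1, 1989 to May 5, 1991: 60 + 365 + 125 = 550 days (rest of 1989, 1990, to May 5, 1991 in 1991).
550 ÷ 7 = 78 full weeks with remainder 4, so 78 more Wednesdays after the first → 79.

79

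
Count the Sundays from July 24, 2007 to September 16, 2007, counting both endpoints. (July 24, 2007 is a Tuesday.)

July 24, 2007 is a Tuesday; the first Sunday on or after it is July 29, 2007 (5 days later).
From July 29, 2007 to September 16, 2007: 2 + 31 + 16 = 49 days (rest of July, August, September).
49 ÷ 7 = 7 full weeks with remainder 0, so 7 more Sundays after the first → 8.

8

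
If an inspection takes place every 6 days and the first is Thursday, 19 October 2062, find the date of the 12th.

The 12th occurrence is 11 intervals after the first: 11 × 6 = 66 days after 19 October 2062.
October has 31 days — 12 days to the end of October leaves 54.
November has 30 days (24 left).
24 days into December → 24 December 2062.

24 December 2062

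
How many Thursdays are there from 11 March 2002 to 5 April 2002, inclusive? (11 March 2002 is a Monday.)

11 March 2002 is a Monday; the first Thursday on or after it is 14 March 2002 (3 days later).
From 14 March 2002 to 5 April 2002: 17 + 5 = 22 days (rest of March, April).
22 ÷ 7 = 3 full weeks with remainder 1, so 3 more Thursdays after the first → 4.

4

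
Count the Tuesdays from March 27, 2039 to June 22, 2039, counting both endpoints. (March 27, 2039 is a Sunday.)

March 27, 2039 is a Sunday; the first Tuesday on or after it is March 29, 2039 (2 days later).
From March 29, 2039 to June 22, 2039: 2 + 30 + 31 + 22 = 85 days (rest of March, April, May, June).
85 ÷ 7 = 12 full weeks with remainder 1, so 12 more Tuesdays after the first → 13.

13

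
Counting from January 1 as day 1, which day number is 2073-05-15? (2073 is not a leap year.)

135

Days in months before May: 31 + 28 + 31 + 30 = 120.
Plus 15 days into May → day 135.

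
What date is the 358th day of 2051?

January has 31 days (358 − 31 = 327 remain).
February has 28 days (327 − 28 = 299 remain).
March has 31 days (299 − 31 = 268 remain).
April has 30 days (268 − 30 = 238 remain).
May has 31 days (238 − 31 = 207 remain).
June has 30 days (207 − 30 = 177 remain).
July has 31 days (177 − 31 = 146 remain).
August has 31 days (146 − 31 = 115 remain).
September has 30 days (115 − 30 = 85 remain).
October has 31 days (85 − 31 = 54 remain).
November has 30 days (54 − 30 = 24 remain).
24 into December → December 24.

24 December 2051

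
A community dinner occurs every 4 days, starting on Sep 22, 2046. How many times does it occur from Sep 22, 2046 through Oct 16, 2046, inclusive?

7

Occurrences land 4·i days after Sep 22, 2046 for i = 0, 1, 2, …
The window opens on the start date, so the first occurrence inside is #1 on Sep 22, 2046.
Oct 16, 2046 is 24 days after the start; 24 ÷ 4 = 6 remainder 0. Last occurrence in the window: #7 on Oct 16, 2046.
Occurrences #1 through #7: 7 in total.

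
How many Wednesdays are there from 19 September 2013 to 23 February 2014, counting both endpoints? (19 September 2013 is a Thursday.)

19 September 2013 is a Thursday; the first Wednesday on or after it is 25 September 2013 (6 days later).
From 25 September 2013 to 23 February 2014: 5 + 31 + 30 + 31 + 31 + 23 = 151 days (rest of September, October, November, December, January, February).
151 ÷ 7 = 21 full weeks with remainder 4, so 21 more Wednesdays after the first → 22.

22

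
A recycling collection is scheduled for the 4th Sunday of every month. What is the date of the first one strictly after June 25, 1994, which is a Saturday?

June 26, 1994

June 1994 starts on a Wednesday; its first Sunday is the 5th, so the 4th Sunday is the 26th — June 26, 1994.
June 26, 1994 is after June 25, 1994, so that is the next one.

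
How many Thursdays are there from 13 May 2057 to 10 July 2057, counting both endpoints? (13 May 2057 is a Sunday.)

13 May 2057 is a Sunday; the first Thursday on or after it is 17 May 2057 (4 days later).
From 17 May 2057 to 10 July 2057: 14 + 30 + 10 = 54 days (rest of May, June, July).
54 ÷ 7 = 7 full weeks with remainder 5, so 7 more Thursdays after the first → 8.

8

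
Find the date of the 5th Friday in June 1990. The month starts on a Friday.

June 1990 begins on a Friday, so the first Friday is June 1.
The 5th Friday is 4 weeks later: 1 + 28 = 29.

June 29, 1990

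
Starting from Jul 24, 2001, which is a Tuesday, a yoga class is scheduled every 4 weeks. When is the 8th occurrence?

Feb 5, 2002

The 8th occurrence is 7 intervals after the first: 7 × 28 = 196 days after Jul 24, 2001.
Jul has 31 days — 7 days to the end of Jul leaves 189.
Aug has 31 days (158 left).
Sep has 30 days (128 left).
Oct has 31 days (97 left).
Nov has 30 days (67 left).
Dec has 31 days (36 left).
Jan has 31 days (5 left).
5 days into Feb → Feb 5, 2002.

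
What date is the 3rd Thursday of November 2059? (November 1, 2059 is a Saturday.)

November 2059 begins on a Saturday, so the first Thursday is November 6 (5 days later).
The 3rd Thursday is 2 weeks later: 6 + 14 = 20.

2059-11-20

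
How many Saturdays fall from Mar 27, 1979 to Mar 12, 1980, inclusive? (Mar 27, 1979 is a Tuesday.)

Mar 27, 1979 is a Tuesday; the first Saturday on or after it is Mar 31, 1979 (4 days later).
From Mar 31, 1979 to Mar 12, 1980: 275 + 72 = 347 days (rest of 1979, to Mar 12, 1980 in 1980).
347 ÷ 7 = 49 full weeks with remainder 4, so 49 more Saturdays after the first → 50.

50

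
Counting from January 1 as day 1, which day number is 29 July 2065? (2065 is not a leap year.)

210

Days in months before July: 31 + 28 + 31 + 30 + 31 + 30 = 181.
Plus 29 days into July → day 210.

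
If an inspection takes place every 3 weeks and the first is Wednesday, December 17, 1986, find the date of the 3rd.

The 3rd occurrence is 2 intervals after the first: 2 × 21 = 42 days after December 17, 1986.
December has 31 days — 14 days to the end of December leaves 28.
28 days into January → January 28, 1987.

January 28, 1987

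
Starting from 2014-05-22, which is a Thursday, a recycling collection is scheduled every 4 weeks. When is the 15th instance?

The 15th occurrence is 14 intervals after the first: 14 × 28 = 392 days after 2014-05-22.
May has 31 days — 9 days to the end of May leaves 383.
June has 30 days (353 left).
July has 31 days (322 left).
August has 31 days (291 left).
September has 30 days (261 left).
October has 31 days (230 left).
November has 30 days (200 left).
December has 31 days (169 left).
January has 31 days (138 left).
February has 28 days (110 left).
March has 31 days (79 left).
April has 30 days (49 left).
May has 31 days (18 left).
18 days into June → 2015-06-18.

2015-06-18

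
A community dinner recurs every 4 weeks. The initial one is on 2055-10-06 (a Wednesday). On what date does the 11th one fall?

The 11th occurrence is 10 intervals after the first: 10 × 28 = 280 days after 2055-10-06.
October has 31 days — 25 days to the end of October leaves 255.
November has 30 days (225 left).
December has 31 days (194 left).
January has 31 days (163 left).
February has 29 days (134 left).
March has 31 days (103 left).
April has 30 days (73 left).
May has 31 days (42 left).
June has 30 days (12 left).
12 days into July → 2056-07-12.

2056-07-12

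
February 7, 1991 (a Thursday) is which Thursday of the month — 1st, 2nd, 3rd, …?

1st

Day 7 falls in week ⌈7/7⌉ of the month.
Days 1–7 hold the 1st Thursday, 8–14 the 2nd, 15–21 the 3rd, 22–28 the 4th, 29–31 the 5th.
7 is in the range for the 1st.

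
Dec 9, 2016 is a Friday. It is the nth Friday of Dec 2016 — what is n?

Day 9 falls in week ⌈9/7⌉ of the month.
Days 1–7 hold the 1st Friday, 8–14 the 2nd, 15–21 the 3rd, 22–28 the 4th, 29–31 the 5th.
9 is in the range for the 2nd.

2nd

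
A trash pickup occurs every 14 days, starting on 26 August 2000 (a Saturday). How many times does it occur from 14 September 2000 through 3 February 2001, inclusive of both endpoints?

10

Occurrences land 14·i days after 26 August 2000 for i = 0, 1, 2, …
14 September 2000 is 19 days after the start; 19 ÷ 14 = 1 remainder 5; since the remainder is 5, round up to i = 2. First occurrence in the window: #3 on 23 September 2000 (2×14 = 28 days in).
3 February 2001 is 161 days after the start; 161 ÷ 14 = 11 remainder 7. Last occurrence in the window: #12 on 27 January 2001.
Occurrences #3 through #12: 10 in total.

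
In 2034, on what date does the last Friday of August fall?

2034-08-25

The first Friday of August 2034 is August 4.
August 2034 has 31 days. Adding weeks: 4, 11, 18, 25 — the last one ≤ 31 is the 25th.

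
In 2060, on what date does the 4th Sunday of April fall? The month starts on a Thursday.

25 April 2060

April 2060 begins on a Thursday, so the first Sunday is April 4 (3 days later).
The 4th Sunday is 3 weeks later: 4 + 21 = 25.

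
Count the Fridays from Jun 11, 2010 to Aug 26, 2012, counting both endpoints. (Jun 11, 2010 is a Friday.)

116

Jun 11, 2010 is a Friday; the first Friday on or after it is Jun 11, 2010.
From Jun 11, 2010 to Aug 26, 2012: 203 + 365 + 239 = 807 days (rest of 2010, 2011, to Aug 26, 2012 in 2012).
807 ÷ 7 = 115 full weeks with remainder 2, so 115 more Fridays after the first → 116.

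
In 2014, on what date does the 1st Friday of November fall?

The first Friday of November 2014 is November 7.

2014-11-07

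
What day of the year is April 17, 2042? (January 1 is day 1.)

Days in months before April: 31 + 28 + 31 = 90.
Plus 17 days into April → day 107.

107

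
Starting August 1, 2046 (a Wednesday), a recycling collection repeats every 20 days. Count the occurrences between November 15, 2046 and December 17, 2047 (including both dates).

20

Occurrences land 20·i days after August 1, 2046 for i = 0, 1, 2, …
November 15, 2046 is 106 days after the start; 106 ÷ 20 = 5 remainder 6; since the remainder is 6, round up to i = 6. First occurrence in the window: #7 on November 29, 2046 (6×20 = 120 days in).
December 17, 2047 is 503 days after the start; 503 ÷ 20 = 25 remainder 3. Last occurrence in the window: #26 on December 14, 2047.
Occurrences #7 through #26: 20 in total.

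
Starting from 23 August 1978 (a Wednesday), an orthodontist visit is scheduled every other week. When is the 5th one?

The 5th occurrence is 4 intervals after the first: 4 × 14 = 56 days after 23 August 1978.
August has 31 days — 8 days to the end of August leaves 48.
September has 30 days (18 left).
18 days into October → 18 October 1978.

18 October 1978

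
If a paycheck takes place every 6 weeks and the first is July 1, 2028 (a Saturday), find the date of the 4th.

November 4, 2028

The 4th occurrence is 3 intervals after the first: 3 × 42 = 126 days after July 1, 2028.
July has 31 days — 30 days to the end of July leaves 96.
August has 31 days (65 left).
September has 30 days (35 left).
October has 31 days (4 left).
4 days into November → November 4, 2028.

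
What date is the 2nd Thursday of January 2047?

January 10, 2047

The first Thursday of January 2047 is January 3.
The 2nd Thursday is 1 weeks later: 3 + 7 = 10.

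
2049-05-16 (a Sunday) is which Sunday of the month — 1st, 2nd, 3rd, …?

3rd

Day 16 falls in week ⌈16/7⌉ of the month.
Days 1–7 hold the 1st Sunday, 8–14 the 2nd, 15–21 the 3rd, 22–28 the 4th, 29–31 the 5th.
16 is in the range for the 3rd.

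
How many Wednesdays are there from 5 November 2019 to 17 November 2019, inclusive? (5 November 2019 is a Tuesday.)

5 November 2019 is a Tuesday; the first Wednesday on or after it is 6 November 2019 (1 day later).
From 6 November 2019 to 17 November 2019 is 17 − 6 = 11 days.
11 ÷ 7 = 1 full weeks with remainder 4, so 1 more Wednesdays after the first → 2.

2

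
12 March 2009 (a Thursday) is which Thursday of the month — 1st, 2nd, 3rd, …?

Day 12 falls in week ⌈12/7⌉ of the month.
Days 1–7 hold the 1st Thursday, 8–14 the 2nd, 15–21 the 3rd, 22–28 the 4th, 29–31 the 5th.
12 is in the range for the 2nd.

2nd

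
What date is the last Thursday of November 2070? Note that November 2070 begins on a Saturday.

27 November 2070

November 2070 begins on a Saturday, so the first Thursday is November 6 (5 days later).
November 2070 has 30 days. Adding weeks: 6, 13, 20, 27 — the last one ≤ 30 is the 27th.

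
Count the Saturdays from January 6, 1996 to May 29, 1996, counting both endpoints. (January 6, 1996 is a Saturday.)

21

January 6, 1996 is a Saturday; the first Saturday on or after it is January 6, 1996.
From January 6, 1996 to May 29, 1996: 25 + 29 + 31 + 30 + 29 = 144 days (rest of January, February, March, April, May).
144 ÷ 7 = 20 full weeks with remainder 4, so 20 more Saturdays after the first → 21.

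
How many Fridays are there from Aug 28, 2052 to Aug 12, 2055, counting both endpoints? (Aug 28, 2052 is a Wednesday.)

154

Aug 28, 2052 is a Wednesday; the first Friday on or after it is Aug 30, 2052 (2 days later).
From Aug 30, 2052 to Aug 12, 2055: 123 + 365 + 365 + 224 = 1077 days (rest of 2052, 2053, 2054, to Aug 12, 2055 in 2055).
1077 ÷ 7 = 153 full weeks with remainder 6, so 153 more Fridays after the first → 154.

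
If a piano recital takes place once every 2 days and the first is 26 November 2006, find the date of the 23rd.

9 January 2007

The 23rd occurrence is 22 intervals after the first: 22 × 2 = 44 days after 26 November 2006.
November has 30 days — 4 days to the end of November leaves 40.
December has 31 days (9 left).
9 days into January → 9 January 2007.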